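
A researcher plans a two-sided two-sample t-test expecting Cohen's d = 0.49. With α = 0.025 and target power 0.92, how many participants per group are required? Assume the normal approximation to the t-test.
n = 111 per group

Sample size formula (two-sample t-test, normal approximation):
n = 2 · ((z_{α/2} + z_β) / d)²

z_{α/2} = 2.241 (for α = 0.025, two-sided)
z_β = 1.405 (for power = 0.92)
d = 0.49

n = 2 · ((2.241 + 1.405) / 0.49)²
n = 2 · (7.441)²
n ≈ 110.74
Round up to the next whole number: n = 111 per group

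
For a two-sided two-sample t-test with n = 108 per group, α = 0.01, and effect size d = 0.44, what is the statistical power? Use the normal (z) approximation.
Power ≈ 0.74

Power calculation (two-sample t-test, normal approximation):
z_β = d · √(n/2) - z_{α/2}
z_β = 0.44 · √(108/2) - 2.576
z_β = 0.44 · 7.348 - 2.576
z_β = 0.657

Power = Φ(z_β) = Φ(0.657) ≈ 0.745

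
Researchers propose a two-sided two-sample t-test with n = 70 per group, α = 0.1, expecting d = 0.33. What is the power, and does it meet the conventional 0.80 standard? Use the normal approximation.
Power ≈ 0.62; the study is underpowered (power < 0.80)

Power calculation (two-sample t-test, normal approximation):
z_β = d · √(n/2) - z_{α/2}
z_β = 0.33 · √(70/2) - 1.645
z_β = 0.33 · 5.916 - 1.645
z_β = 0.307

Power = Φ(z_β) = Φ(0.307) ≈ 0.621

Effect size d = 0.33 is small by Cohen's convention (0.2/0.5/0.8).

Threshold: power ≥ 0.80 is conventionally adequate.
Power ≈ 0.62 → the study is underpowered (power < 0.80).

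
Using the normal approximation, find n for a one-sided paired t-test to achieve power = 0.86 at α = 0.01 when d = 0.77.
n = 20 pairs

Sample size formula (paired t-test, normal approximation):
n = ((z_α + z_β) / d)²

z_α = 2.326 (for α = 0.01, one-sided)
z_β = 1.080 (for power = 0.86)
d = 0.77

n = ((2.326 + 1.080) / 0.77)²
n = (4.423)²
n ≈ 19.56
Round up to the next whole number: n = 20 pairs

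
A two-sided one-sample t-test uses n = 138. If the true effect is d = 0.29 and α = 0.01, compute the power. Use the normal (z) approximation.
Power ≈ 0.80

Power calculation (one-sample t-test, normal approximation):
z_β = d · √n - z_{α/2}
z_β = 0.29 · √138 - 2.576
z_β = 0.29 · 11.747 - 2.576
z_β = 0.831

Power = Φ(z_β) = Φ(0.831) ≈ 0.797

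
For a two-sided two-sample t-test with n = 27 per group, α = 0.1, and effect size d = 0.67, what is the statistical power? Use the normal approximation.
Power ≈ 0.79

Power calculation (two-sample t-test, normal approximation):
z_β = d · √(n/2) - z_{α/2}
z_β = 0.67 · √(27/2) - 1.645
z_β = 0.67 · 3.674 - 1.645
z_β = 0.817

Power = Φ(z_β) = Φ(0.817) ≈ 0.793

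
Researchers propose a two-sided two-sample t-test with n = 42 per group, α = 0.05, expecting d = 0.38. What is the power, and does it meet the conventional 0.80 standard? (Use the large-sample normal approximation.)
Power ≈ 0.41; the study is underpowered (power < 0.80)

Power calculation (two-sample t-test, normal approximation):
z_β = d · √(n/2) - z_{α/2}
z_β = 0.38 · √(42/2) - 1.960
z_β = 0.38 · 4.583 - 1.960
z_β = -0.219

Power = Φ(z_β) = Φ(-0.219) ≈ 0.413

Effect size d = 0.38 is small by Cohen's convention (0.2/0.5/0.8).

Threshold: power ≥ 0.80 is conventionally adequate.
Power ≈ 0.41 → the study is underpowered (power < 0.80).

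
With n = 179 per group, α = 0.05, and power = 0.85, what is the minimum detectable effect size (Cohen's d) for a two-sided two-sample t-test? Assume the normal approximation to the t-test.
d ≈ 0.32

Minimum detectable effect (two-sample t-test, normal approximation):
d = (z_{α/2} + z_β) / √(n/2)
d = (1.960 + 1.036) / √(179/2)
d = 2.996 / 9.460
d ≈ 0.32

By Cohen's convention (0.2 small / 0.5 medium / 0.8 large): small effect.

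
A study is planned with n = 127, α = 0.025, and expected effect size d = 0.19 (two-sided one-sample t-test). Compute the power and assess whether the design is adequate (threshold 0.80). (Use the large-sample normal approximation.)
Power ≈ 0.46; the study is underpowered (power < 0.80)

Power calculation (one-sample t-test, normal approximation):
z_β = d · √n - z_{α/2}
z_β = 0.19 · √127 - 2.241
z_β = 0.19 · 11.269 - 2.241
z_β = -0.100

Power = Φ(z_β) = Φ(-0.100) ≈ 0.460

Effect size d = 0.19 is very small by Cohen's convention (0.2/0.5/0.8).

Threshold: power ≥ 0.80 is conventionally adequate.
Power ≈ 0.46 → the study is underpowered (power < 0.80).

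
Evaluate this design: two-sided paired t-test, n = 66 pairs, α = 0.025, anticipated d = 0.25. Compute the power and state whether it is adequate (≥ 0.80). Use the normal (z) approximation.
Power ≈ 0.42; the study is underpowered (power < 0.80)

Power calculation (paired t-test, normal approximation):
z_β = d · √n - z_{α/2}
z_β = 0.25 · √66 - 2.241
z_β = 0.25 · 8.124 - 2.241
z_β = -0.210

Power = Φ(z_β) = Φ(-0.210) ≈ 0.417

Effect size d = 0.25 is small by Cohen's convention (0.2/0.5/0.8).

Threshold: power ≥ 0.80 is conventionally adequate.
Power ≈ 0.42 → the study is underpowered (power < 0.80).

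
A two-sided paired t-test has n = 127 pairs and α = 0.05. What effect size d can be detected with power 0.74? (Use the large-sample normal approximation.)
d ≈ 0.23

Minimum detectable effect (paired t-test, normal approximation):
d = (z_{α/2} + z_β) / √n
d = (1.960 + 0.643) / √127
d = 2.603 / 11.269
d ≈ 0.23

By Cohen's convention (0.2 small / 0.5 medium / 0.8 large): small effect.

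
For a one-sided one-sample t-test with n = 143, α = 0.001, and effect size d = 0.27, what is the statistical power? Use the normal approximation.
Power ≈ 0.56

Power calculation (one-sample t-test, normal approximation):
z_β = d · √n - z_α
z_β = 0.27 · √143 - 3.090
z_β = 0.27 · 11.958 - 3.090
z_β = 0.138

Power = Φ(z_β) = Φ(0.138) ≈ 0.555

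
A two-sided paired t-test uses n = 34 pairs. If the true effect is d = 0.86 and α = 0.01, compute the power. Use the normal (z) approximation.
Power ≈ 0.99

Power calculation (paired t-test, normal approximation):
z_β = d · √n - z_{α/2}
z_β = 0.86 · √34 - 2.576
z_β = 0.86 · 5.831 - 2.576
z_β = 2.439

Power = Φ(z_β) = Φ(2.439) ≈ 0.993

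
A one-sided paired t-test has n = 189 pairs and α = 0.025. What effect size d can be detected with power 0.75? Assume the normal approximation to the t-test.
d ≈ 0.19

Minimum detectable effect (paired t-test, normal approximation):
d = (z_α + z_β) / √n
d = (1.960 + 0.674) / √189
d = 2.634 / 13.748
d ≈ 0.19

By Cohen's convention (0.2 small / 0.5 medium / 0.8 large): very small effect.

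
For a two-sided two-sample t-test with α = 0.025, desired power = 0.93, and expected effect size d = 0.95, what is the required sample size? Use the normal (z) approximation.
n = 31 per group

Sample size formula (two-sample t-test, normal approximation):
n = 2 · ((z_{α/2} + z_β) / d)²

z_{α/2} = 2.241 (for α = 0.025, two-sided)
z_β = 1.476 (for power = 0.93)
d = 0.95

n = 2 · ((2.241 + 1.476) / 0.95)²
n = 2 · (3.913)²
n ≈ 30.62
Round up to the next whole number: n = 31 per group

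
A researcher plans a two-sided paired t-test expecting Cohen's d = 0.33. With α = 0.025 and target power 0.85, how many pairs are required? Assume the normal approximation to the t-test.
n = 99 pairs

Sample size formula (paired t-test, normal approximation):
n = ((z_{α/2} + z_β) / d)²

z_{α/2} = 2.241 (for α = 0.025, two-sided)
z_β = 1.036 (for power = 0.85)
d = 0.33

n = ((2.241 + 1.036) / 0.33)²
n = (9.930)²
n ≈ 98.60
Round up to the next whole number: n = 99 pairs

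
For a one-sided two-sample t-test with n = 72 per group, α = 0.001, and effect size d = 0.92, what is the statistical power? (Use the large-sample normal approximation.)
Power ≈ 0.99

Power calculation (two-sample t-test, normal approximation):
z_β = d · √(n/2) - z_α
z_β = 0.92 · √(72/2) - 3.090
z_β = 0.92 · 6.000 - 3.090
z_β = 2.430

Power = Φ(z_β) = Φ(2.430) ≈ 0.992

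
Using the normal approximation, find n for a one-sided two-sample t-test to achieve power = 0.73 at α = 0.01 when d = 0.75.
n = 31 per group

Sample size formula (two-sample t-test, normal approximation):
n = 2 · ((z_α + z_β) / d)²

z_α = 2.326 (for α = 0.01, one-sided)
z_β = 0.613 (for power = 0.73)
d = 0.75

n = 2 · ((2.326 + 0.613) / 0.75)²
n = 2 · (3.919)²
n ≈ 30.72
Round up to the next whole number: n = 31 per group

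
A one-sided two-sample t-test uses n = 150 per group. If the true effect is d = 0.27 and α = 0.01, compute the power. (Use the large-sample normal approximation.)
Power ≈ 0.50

Power calculation (two-sample t-test, normal approximation):
z_β = d · √(n/2) - z_α
z_β = 0.27 · √(150/2) - 2.326
z_β = 0.27 · 8.660 - 2.326
z_β = 0.012

Power = Φ(z_β) = Φ(0.012) ≈ 0.505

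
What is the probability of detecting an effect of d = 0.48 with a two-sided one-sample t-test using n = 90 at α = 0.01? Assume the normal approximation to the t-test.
Power ≈ 0.98

Power calculation (one-sample t-test, normal approximation):
z_β = d · √n - z_{α/2}
z_β = 0.48 · √90 - 2.576
z_β = 0.48 · 9.487 - 2.576
z_β = 1.978

Power = Φ(z_β) = Φ(1.978) ≈ 0.976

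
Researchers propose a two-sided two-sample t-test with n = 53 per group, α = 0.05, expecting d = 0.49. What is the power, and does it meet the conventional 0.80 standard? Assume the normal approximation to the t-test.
Power ≈ 0.71; the study is underpowered (power < 0.80)

Power calculation (two-sample t-test, normal approximation):
z_β = d · √(n/2) - z_{α/2}
z_β = 0.49 · √(53/2) - 1.960
z_β = 0.49 · 5.148 - 1.960
z_β = 0.562

Power = Φ(z_β) = Φ(0.562) ≈ 0.713

Effect size d = 0.49 is small by Cohen's convention (0.2/0.5/0.8).

Threshold: power ≥ 0.80 is conventionally adequate.
Power ≈ 0.71 → the study is underpowered (power < 0.80).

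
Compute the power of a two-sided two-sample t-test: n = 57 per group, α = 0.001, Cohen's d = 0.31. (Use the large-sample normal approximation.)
Power ≈ 0.05

Power calculation (two-sample t-test, normal approximation):
z_β = d · √(n/2) - z_{α/2}
z_β = 0.31 · √(57/2) - 3.291
z_β = 0.31 · 5.339 - 3.291
z_β = -1.636

Power = Φ(z_β) = Φ(-1.636) ≈ 0.051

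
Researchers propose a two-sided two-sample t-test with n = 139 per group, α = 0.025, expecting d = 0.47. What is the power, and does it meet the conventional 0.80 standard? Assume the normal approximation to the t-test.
Power ≈ 0.95; the study is adequately powered (power ≥ 0.80)

Power calculation (two-sample t-test, normal approximation):
z_β = d · √(n/2) - z_{α/2}
z_β = 0.47 · √(139/2) - 2.241
z_β = 0.47 · 8.337 - 2.241
z_β = 1.677

Power = Φ(z_β) = Φ(1.677) ≈ 0.953

Effect size d = 0.47 is small by Cohen's convention (0.2/0.5/0.8).

Threshold: power ≥ 0.80 is conventionally adequate.
Power ≈ 0.95 → the study is adequately powered (power ≥ 0.80).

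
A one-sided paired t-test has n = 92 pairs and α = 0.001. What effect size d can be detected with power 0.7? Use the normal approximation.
d ≈ 0.38

Minimum detectable effect (paired t-test, normal approximation):
d = (z_α + z_β) / √n
d = (3.090 + 0.524) / √92
d = 3.615 / 9.592
d ≈ 0.38

By Cohen's convention (0.2 small / 0.5 medium / 0.8 large): small effect.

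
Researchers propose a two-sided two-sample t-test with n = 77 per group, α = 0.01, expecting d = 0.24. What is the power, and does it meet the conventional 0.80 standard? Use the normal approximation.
Power ≈ 0.14; the study is underpowered (power < 0.80)

Power calculation (two-sample t-test, normal approximation):
z_β = d · √(n/2) - z_{α/2}
z_β = 0.24 · √(77/2) - 2.576
z_β = 0.24 · 6.205 - 2.576
z_β = -1.087

Power = Φ(z_β) = Φ(-1.087) ≈ 0.139

Effect size d = 0.24 is small by Cohen's convention (0.2/0.5/0.8).

Threshold: power ≥ 0.80 is conventionally adequate.
Power ≈ 0.14 → the study is underpowered (power < 0.80).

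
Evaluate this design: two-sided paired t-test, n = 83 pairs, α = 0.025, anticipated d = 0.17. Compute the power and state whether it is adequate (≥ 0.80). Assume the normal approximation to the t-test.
Power ≈ 0.24; the study is underpowered (power < 0.80)

Power calculation (paired t-test, normal approximation):
z_β = d · √n - z_{α/2}
z_β = 0.17 · √83 - 2.241
z_β = 0.17 · 9.110 - 2.241
z_β = -0.693

Power = Φ(z_β) = Φ(-0.693) ≈ 0.244

Effect size d = 0.17 is very small by Cohen's convention (0.2/0.5/0.8).

Threshold: power ≥ 0.80 is conventionally adequate.
Power ≈ 0.24 → the study is underpowered (power < 0.80).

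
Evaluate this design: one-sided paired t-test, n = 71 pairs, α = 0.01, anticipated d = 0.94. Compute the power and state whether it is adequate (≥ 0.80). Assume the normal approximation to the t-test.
Power ≈ 1.00; the study is adequately powered (power ≥ 0.80)

Power calculation (paired t-test, normal approximation):
z_β = d · √n - z_α
z_β = 0.94 · √71 - 2.326
z_β = 0.94 · 8.426 - 2.326
z_β = 5.594

Power = Φ(z_β) = Φ(5.594) ≈ 1.000

Effect size d = 0.94 is large by Cohen's convention (0.2/0.5/0.8).

Threshold: power ≥ 0.80 is conventionally adequate.
Power ≈ 1.00 → the study is adequately powered (power ≥ 0.80).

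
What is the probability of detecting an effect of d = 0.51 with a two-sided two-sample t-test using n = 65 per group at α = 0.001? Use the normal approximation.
Power ≈ 0.35

Power calculation (two-sample t-test, normal approximation):
z_β = d · √(n/2) - z_{α/2}
z_β = 0.51 · √(65/2) - 3.291
z_β = 0.51 · 5.701 - 3.291
z_β = -0.383

Power = Φ(z_β) = Φ(-0.383) ≈ 0.351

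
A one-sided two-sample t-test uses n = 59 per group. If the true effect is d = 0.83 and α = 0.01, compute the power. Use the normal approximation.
Power ≈ 0.99

Power calculation (two-sample t-test, normal approximation):
z_β = d · √(n/2) - z_α
z_β = 0.83 · √(59/2) - 2.326
z_β = 0.83 · 5.431 - 2.326
z_β = 2.182

Power = Φ(z_β) = Φ(2.182) ≈ 0.985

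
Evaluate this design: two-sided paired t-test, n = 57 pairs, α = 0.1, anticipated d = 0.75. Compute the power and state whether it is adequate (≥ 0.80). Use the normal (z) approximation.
Power ≈ 1.00; the study is adequately powered (power ≥ 0.80)

Power calculation (paired t-test, normal approximation):
z_β = d · √n - z_{α/2}
z_β = 0.75 · √57 - 1.645
z_β = 0.75 · 7.550 - 1.645
z_β = 4.018

Power = Φ(z_β) = Φ(4.018) ≈ 1.000

Effect size d = 0.75 is medium by Cohen's convention (0.2/0.5/0.8).

Threshold: power ≥ 0.80 is conventionally adequate.
Power ≈ 1.00 → the study is adequately powered (power ≥ 0.80).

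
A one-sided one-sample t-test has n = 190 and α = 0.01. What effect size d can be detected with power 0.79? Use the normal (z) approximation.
d ≈ 0.23

Minimum detectable effect (one-sample t-test, normal approximation):
d = (z_α + z_β) / √n
d = (2.326 + 0.806) / √190
d = 3.133 / 13.784
d ≈ 0.23

By Cohen's convention (0.2 small / 0.5 medium / 0.8 large): small effect.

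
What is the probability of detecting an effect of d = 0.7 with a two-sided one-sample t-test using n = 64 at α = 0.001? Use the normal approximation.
Power ≈ 0.99

Power calculation (one-sample t-test, normal approximation):
z_β = d · √n - z_{α/2}
z_β = 0.7 · √64 - 3.291
z_β = 0.7 · 8.000 - 3.291
z_β = 2.309

Power = Φ(z_β) = Φ(2.309) ≈ 0.990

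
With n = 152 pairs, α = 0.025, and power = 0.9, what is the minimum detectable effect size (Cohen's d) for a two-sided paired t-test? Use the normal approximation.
d ≈ 0.29

Minimum detectable effect (paired t-test, normal approximation):
d = (z_{α/2} + z_β) / √n
d = (2.241 + 1.282) / √152
d = 3.523 / 12.329
d ≈ 0.29

By Cohen's convention (0.2 small / 0.5 medium / 0.8 large): small effect.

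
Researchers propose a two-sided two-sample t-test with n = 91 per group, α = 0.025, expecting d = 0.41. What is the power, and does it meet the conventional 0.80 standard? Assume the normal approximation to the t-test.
Power ≈ 0.70; the study is underpowered (power < 0.80)

Power calculation (two-sample t-test, normal approximation):
z_β = d · √(n/2) - z_{α/2}
z_β = 0.41 · √(91/2) - 2.241
z_β = 0.41 · 6.745 - 2.241
z_β = 0.524

Power = Φ(z_β) = Φ(0.524) ≈ 0.700

Effect size d = 0.41 is small by Cohen's convention (0.2/0.5/0.8).

Threshold: power ≥ 0.80 is conventionally adequate.
Power ≈ 0.70 → the study is underpowered (power < 0.80).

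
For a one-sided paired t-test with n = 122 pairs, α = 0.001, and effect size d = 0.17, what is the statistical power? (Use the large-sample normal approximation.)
Power ≈ 0.11

Power calculation (paired t-test, normal approximation):
z_β = d · √n - z_α
z_β = 0.17 · √122 - 3.090
z_β = 0.17 · 11.045 - 3.090
z_β = -1.213

Power = Φ(z_β) = Φ(-1.213) ≈ 0.113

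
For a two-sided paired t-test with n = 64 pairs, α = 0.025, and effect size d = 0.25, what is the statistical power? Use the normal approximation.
Power ≈ 0.40

Power calculation (paired t-test, normal approximation):
z_β = d · √n - z_{α/2}
z_β = 0.25 · √64 - 2.241
z_β = 0.25 · 8.000 - 2.241
z_β = -0.241

Power = Φ(z_β) = Φ(-0.241) ≈ 0.405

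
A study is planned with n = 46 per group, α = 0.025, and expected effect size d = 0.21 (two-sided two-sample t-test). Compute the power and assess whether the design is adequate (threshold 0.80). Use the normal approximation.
Power ≈ 0.11; the study is underpowered (power < 0.80)

Power calculation (two-sample t-test, normal approximation):
z_β = d · √(n/2) - z_{α/2}
z_β = 0.21 · √(46/2) - 2.241
z_β = 0.21 · 4.796 - 2.241
z_β = -1.234

Power = Φ(z_β) = Φ(-1.234) ≈ 0.109

Effect size d = 0.21 is small by Cohen's convention (0.2/0.5/0.8).

Threshold: power ≥ 0.80 is conventionally adequate.
Power ≈ 0.11 → the study is underpowered (power < 0.80).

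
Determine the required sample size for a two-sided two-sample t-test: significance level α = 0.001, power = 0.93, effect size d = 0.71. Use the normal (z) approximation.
n = 91 per group

Sample size formula (two-sample t-test, normal approximation):
n = 2 · ((z_{α/2} + z_β) / d)²

z_{α/2} = 3.291 (for α = 0.001, two-sided)
z_β = 1.476 (for power = 0.93)
d = 0.71

n = 2 · ((3.291 + 1.476) / 0.71)²
n = 2 · (6.714)²
n ≈ 90.16
Round up to the next whole number: n = 91 per group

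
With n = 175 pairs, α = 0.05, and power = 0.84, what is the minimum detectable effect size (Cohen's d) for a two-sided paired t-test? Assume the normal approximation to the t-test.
d ≈ 0.22

Minimum detectable effect (paired t-test, normal approximation):
d = (z_{α/2} + z_β) / √n
d = (1.960 + 0.994) / √175
d = 2.954 / 13.229
d ≈ 0.22

By Cohen's convention (0.2 small / 0.5 medium / 0.8 large): small effect.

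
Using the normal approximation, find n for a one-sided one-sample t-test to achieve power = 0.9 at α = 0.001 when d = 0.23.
n = 362

Sample size formula (one-sample t-test, normal approximation):
n = ((z_α + z_β) / d)²

z_α = 3.090 (for α = 0.001, one-sided)
z_β = 1.282 (for power = 0.9)
d = 0.23

n = ((3.090 + 1.282) / 0.23)²
n = (19.009)²
n ≈ 361.34
Round up to the next whole number: n = 362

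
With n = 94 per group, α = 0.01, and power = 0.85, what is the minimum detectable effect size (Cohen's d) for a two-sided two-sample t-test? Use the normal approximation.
d ≈ 0.53

Minimum detectable effect (two-sample t-test, normal approximation):
d = (z_{α/2} + z_β) / √(n/2)
d = (2.576 + 1.036) / √(94/2)
d = 3.612 / 6.856
d ≈ 0.53

By Cohen's convention (0.2 small / 0.5 medium / 0.8 large): medium effect.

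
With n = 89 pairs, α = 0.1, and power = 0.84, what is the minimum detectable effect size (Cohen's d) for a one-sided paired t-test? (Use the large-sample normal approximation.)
d ≈ 0.24

Minimum detectable effect (paired t-test, normal approximation):
d = (z_α + z_β) / √n
d = (1.282 + 0.994) / √89
d = 2.276 / 9.434
d ≈ 0.24

By Cohen's convention (0.2 small / 0.5 medium / 0.8 large): small effect.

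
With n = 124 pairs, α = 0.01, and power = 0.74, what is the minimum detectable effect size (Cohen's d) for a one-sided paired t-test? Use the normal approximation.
d ≈ 0.27

Minimum detectable effect (paired t-test, normal approximation):
d = (z_α + z_β) / √n
d = (2.326 + 0.643) / √124
d = 2.970 / 11.136
d ≈ 0.27

By Cohen's convention (0.2 small / 0.5 medium / 0.8 large): small effect.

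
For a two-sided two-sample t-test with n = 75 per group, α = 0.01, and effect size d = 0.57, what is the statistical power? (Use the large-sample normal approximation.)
Power ≈ 0.82

Power calculation (two-sample t-test, normal approximation):
z_β = d · √(n/2) - z_{α/2}
z_β = 0.57 · √(75/2) - 2.576
z_β = 0.57 · 6.124 - 2.576
z_β = 0.915

Power = Φ(z_β) = Φ(0.915) ≈ 0.820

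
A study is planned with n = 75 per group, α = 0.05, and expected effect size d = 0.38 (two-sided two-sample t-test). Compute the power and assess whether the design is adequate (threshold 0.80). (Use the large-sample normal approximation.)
Power ≈ 0.64; the study is underpowered (power < 0.80)

Power calculation (two-sample t-test, normal approximation):
z_β = d · √(n/2) - z_{α/2}
z_β = 0.38 · √(75/2) - 1.960
z_β = 0.38 · 6.124 - 1.960
z_β = 0.367

Power = Φ(z_β) = Φ(0.367) ≈ 0.643

Effect size d = 0.38 is small by Cohen's convention (0.2/0.5/0.8).

Threshold: power ≥ 0.80 is conventionally adequate.
Power ≈ 0.64 → the study is underpowered (power < 0.80).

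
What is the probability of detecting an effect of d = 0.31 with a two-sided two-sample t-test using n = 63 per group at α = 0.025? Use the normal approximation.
Power ≈ 0.31

Power calculation (two-sample t-test, normal approximation):
z_β = d · √(n/2) - z_{α/2}
z_β = 0.31 · √(63/2) - 2.241
z_β = 0.31 · 5.612 - 2.241
z_β = -0.502

Power = Φ(z_β) = Φ(-0.502) ≈ 0.308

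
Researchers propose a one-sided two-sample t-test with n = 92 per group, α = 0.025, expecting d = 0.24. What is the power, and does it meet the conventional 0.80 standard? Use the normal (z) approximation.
Power ≈ 0.37; the study is underpowered (power < 0.80)

Power calculation (two-sample t-test, normal approximation):
z_β = d · √(n/2) - z_α
z_β = 0.24 · √(92/2) - 1.960
z_β = 0.24 · 6.782 - 1.960
z_β = -0.332

Power = Φ(z_β) = Φ(-0.332) ≈ 0.370

Effect size d = 0.24 is small by Cohen's convention (0.2/0.5/0.8).

Threshold: power ≥ 0.80 is conventionally adequate.
Power ≈ 0.37 → the study is underpowered (power < 0.80).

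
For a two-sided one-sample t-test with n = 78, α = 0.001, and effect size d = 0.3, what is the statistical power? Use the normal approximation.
Power ≈ 0.26

Power calculation (one-sample t-test, normal approximation):
z_β = d · √n - z_{α/2}
z_β = 0.3 · √78 - 3.291
z_β = 0.3 · 8.832 - 3.291
z_β = -0.641

Power = Φ(z_β) = Φ(-0.641) ≈ 0.261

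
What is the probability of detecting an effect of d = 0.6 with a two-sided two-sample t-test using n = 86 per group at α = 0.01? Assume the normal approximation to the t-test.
Power ≈ 0.91

Power calculation (two-sample t-test, normal approximation):
z_β = d · √(n/2) - z_{α/2}
z_β = 0.6 · √(86/2) - 2.576
z_β = 0.6 · 6.557 - 2.576
z_β = 1.359

Power = Φ(z_β) = Φ(1.359) ≈ 0.913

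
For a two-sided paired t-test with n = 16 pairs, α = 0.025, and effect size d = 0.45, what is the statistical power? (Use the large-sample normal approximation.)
Power ≈ 0.33

Power calculation (paired t-test, normal approximation):
z_β = d · √n - z_{α/2}
z_β = 0.45 · √16 - 2.241
z_β = 0.45 · 4.000 - 2.241
z_β = -0.441

Power = Φ(z_β) = Φ(-0.441) ≈ 0.329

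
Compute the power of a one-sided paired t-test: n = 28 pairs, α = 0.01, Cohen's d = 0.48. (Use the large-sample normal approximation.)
Power ≈ 0.58

Power calculation (paired t-test, normal approximation):
z_β = d · √n - z_α
z_β = 0.48 · √28 - 2.326
z_β = 0.48 · 5.292 - 2.326
z_β = 0.214

Power = Φ(z_β) = Φ(0.214) ≈ 0.585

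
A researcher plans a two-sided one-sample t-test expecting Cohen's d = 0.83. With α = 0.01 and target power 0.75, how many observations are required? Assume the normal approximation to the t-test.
n = 16

Sample size formula (one-sample t-test, normal approximation):
n = ((z_{α/2} + z_β) / d)²

z_{α/2} = 2.576 (for α = 0.01, two-sided)
z_β = 0.674 (for power = 0.75)
d = 0.83

n = ((2.576 + 0.674) / 0.83)²
n = (3.916)²
n ≈ 15.34
Round up to the next whole number: n = 16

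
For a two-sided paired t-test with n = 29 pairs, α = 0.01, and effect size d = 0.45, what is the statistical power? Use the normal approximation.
Power ≈ 0.44

Power calculation (paired t-test, normal approximation):
z_β = d · √n - z_{α/2}
z_β = 0.45 · √29 - 2.576
z_β = 0.45 · 5.385 - 2.576
z_β = -0.153

Power = Φ(z_β) = Φ(-0.153) ≈ 0.439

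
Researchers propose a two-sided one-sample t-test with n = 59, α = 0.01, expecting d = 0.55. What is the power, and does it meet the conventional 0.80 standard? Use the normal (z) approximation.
Power ≈ 0.95; the study is adequately powered (power ≥ 0.80)

Power calculation (one-sample t-test, normal approximation):
z_β = d · √n - z_{α/2}
z_β = 0.55 · √59 - 2.576
z_β = 0.55 · 7.681 - 2.576
z_β = 1.649

Power = Φ(z_β) = Φ(1.649) ≈ 0.950

Effect size d = 0.55 is medium by Cohen's convention (0.2/0.5/0.8).

Threshold: power ≥ 0.80 is conventionally adequate.
Power ≈ 0.95 → the study is adequately powered (power ≥ 0.80).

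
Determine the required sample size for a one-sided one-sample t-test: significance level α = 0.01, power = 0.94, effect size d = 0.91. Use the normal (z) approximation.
n = 19

Sample size formula (one-sample t-test, normal approximation):
n = ((z_α + z_β) / d)²

z_α = 2.326 (for α = 0.01, one-sided)
z_β = 1.555 (for power = 0.94)
d = 0.91

n = ((2.326 + 1.555) / 0.91)²
n = (4.265)²
n ≈ 18.19
Round up to the next whole number: n = 19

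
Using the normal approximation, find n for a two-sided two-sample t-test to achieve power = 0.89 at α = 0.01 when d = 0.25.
n = 463 per group

Sample size formula (two-sample t-test, normal approximation):
n = 2 · ((z_{α/2} + z_β) / d)²

z_{α/2} = 2.576 (for α = 0.01, two-sided)
z_β = 1.227 (for power = 0.89)
d = 0.25

n = 2 · ((2.576 + 1.227) / 0.25)²
n = 2 · (15.212)²
n ≈ 462.81
Round up to the next whole number: n = 463 per group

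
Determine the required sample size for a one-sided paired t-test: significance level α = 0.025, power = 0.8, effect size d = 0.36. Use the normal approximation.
n = 61 pairs

Sample size formula (paired t-test, normal approximation):
n = ((z_α + z_β) / d)²

z_α = 1.960 (for α = 0.025, one-sided)
z_β = 0.842 (for power = 0.8)
d = 0.36

n = ((1.960 + 0.842) / 0.36)²
n = (7.783)²
n ≈ 60.58
Round up to the next whole number: n = 61 pairs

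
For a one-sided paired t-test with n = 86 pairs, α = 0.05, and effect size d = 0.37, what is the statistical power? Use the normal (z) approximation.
Power ≈ 0.96

Power calculation (paired t-test, normal approximation):
z_β = d · √n - z_α
z_β = 0.37 · √86 - 1.645
z_β = 0.37 · 9.274 - 1.645
z_β = 1.786

Power = Φ(z_β) = Φ(1.786) ≈ 0.963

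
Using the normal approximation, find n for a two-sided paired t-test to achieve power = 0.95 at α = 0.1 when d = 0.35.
n = 89 pairs

Sample size formula (paired t-test, normal approximation):
n = ((z_{α/2} + z_β) / d)²

z_{α/2} = 1.645 (for α = 0.1, two-sided)
z_β = 1.645 (for power = 0.95)
d = 0.35

n = ((1.645 + 1.645) / 0.35)²
n = (9.400)²
n ≈ 88.36
Round up to the next whole number: n = 89 pairs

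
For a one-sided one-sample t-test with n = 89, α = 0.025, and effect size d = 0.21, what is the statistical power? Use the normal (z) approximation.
Power ≈ 0.51

Power calculation (one-sample t-test, normal approximation):
z_β = d · √n - z_α
z_β = 0.21 · √89 - 1.960
z_β = 0.21 · 9.434 - 1.960
z_β = 0.021

Power = Φ(z_β) = Φ(0.021) ≈ 0.508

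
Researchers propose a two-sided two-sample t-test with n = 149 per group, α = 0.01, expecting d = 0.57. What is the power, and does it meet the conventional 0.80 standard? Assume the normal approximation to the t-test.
Power ≈ 0.99; the study is adequately powered (power ≥ 0.80)

Power calculation (two-sample t-test, normal approximation):
z_β = d · √(n/2) - z_{α/2}
z_β = 0.57 · √(149/2) - 2.576
z_β = 0.57 · 8.631 - 2.576
z_β = 2.344

Power = Φ(z_β) = Φ(2.344) ≈ 0.990

Effect size d = 0.57 is medium by Cohen's convention (0.2/0.5/0.8).

Threshold: power ≥ 0.80 is conventionally adequate.
Power ≈ 0.99 → the study is adequately powered (power ≥ 0.80).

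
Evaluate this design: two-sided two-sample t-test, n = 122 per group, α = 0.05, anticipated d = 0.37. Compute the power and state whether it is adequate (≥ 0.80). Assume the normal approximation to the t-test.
Power ≈ 0.82; the study is adequately powered (power ≥ 0.80)

Power calculation (two-sample t-test, normal approximation):
z_β = d · √(n/2) - z_{α/2}
z_β = 0.37 · √(122/2) - 1.960
z_β = 0.37 · 7.810 - 1.960
z_β = 0.930

Power = Φ(z_β) = Φ(0.930) ≈ 0.824

Effect size d = 0.37 is small by Cohen's convention (0.2/0.5/0.8).

Threshold: power ≥ 0.80 is conventionally adequate.
Power ≈ 0.82 → the study is adequately powered (power ≥ 0.80).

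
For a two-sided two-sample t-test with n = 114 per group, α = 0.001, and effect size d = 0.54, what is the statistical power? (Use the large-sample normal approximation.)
Power ≈ 0.78

Power calculation (two-sample t-test, normal approximation):
z_β = d · √(n/2) - z_{α/2}
z_β = 0.54 · √(114/2) - 3.291
z_β = 0.54 · 7.550 - 3.291
z_β = 0.786

Power = Φ(z_β) = Φ(0.786) ≈ 0.784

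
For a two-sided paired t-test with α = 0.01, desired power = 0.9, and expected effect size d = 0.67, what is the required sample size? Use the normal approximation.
n = 34 pairs

Sample size formula (paired t-test, normal approximation):
n = ((z_{α/2} + z_β) / d)²

z_{α/2} = 2.576 (for α = 0.01, two-sided)
z_β = 1.282 (for power = 0.9)
d = 0.67

n = ((2.576 + 1.282) / 0.67)²
n = (5.758)²
n ≈ 33.15
Round up to the next whole number: n = 34 pairs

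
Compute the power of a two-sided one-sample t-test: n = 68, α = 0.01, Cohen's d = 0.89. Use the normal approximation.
Power ≈ 1.00

Power calculation (one-sample t-test, normal approximation):
z_β = d · √n - z_{α/2}
z_β = 0.89 · √68 - 2.576
z_β = 0.89 · 8.246 - 2.576
z_β = 4.763

Power = Φ(z_β) = Φ(4.763) ≈ 1.000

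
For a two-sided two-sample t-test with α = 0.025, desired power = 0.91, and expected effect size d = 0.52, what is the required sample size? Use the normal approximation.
n = 95 per group

Sample size formula (two-sample t-test, normal approximation):
n = 2 · ((z_{α/2} + z_β) / d)²

z_{α/2} = 2.241 (for α = 0.025, two-sided)
z_β = 1.341 (for power = 0.91)
d = 0.52

n = 2 · ((2.241 + 1.341) / 0.52)²
n = 2 · (6.888)²
n ≈ 94.89
Round up to the next whole number: n = 95 per group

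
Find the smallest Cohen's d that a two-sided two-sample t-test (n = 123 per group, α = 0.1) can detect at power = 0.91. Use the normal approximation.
d ≈ 0.38

Minimum detectable effect (two-sample t-test, normal approximation):
d = (z_{α/2} + z_β) / √(n/2)
d = (1.645 + 1.341) / √(123/2)
d = 2.986 / 7.842
d ≈ 0.38

By Cohen's convention (0.2 small / 0.5 medium / 0.8 large): small effect.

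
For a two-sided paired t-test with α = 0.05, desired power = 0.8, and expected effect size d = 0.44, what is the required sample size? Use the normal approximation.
n = 41 pairs

Sample size formula (paired t-test, normal approximation):
n = ((z_{α/2} + z_β) / d)²

z_{α/2} = 1.960 (for α = 0.05, two-sided)
z_β = 0.842 (for power = 0.8)
d = 0.44

n = ((1.960 + 0.842) / 0.44)²
n = (6.368)²
n ≈ 40.55
Round up to the next whole number: n = 41 pairs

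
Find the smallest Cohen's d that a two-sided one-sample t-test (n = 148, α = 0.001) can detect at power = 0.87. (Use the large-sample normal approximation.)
d ≈ 0.36

Minimum detectable effect (one-sample t-test, normal approximation):
d = (z_{α/2} + z_β) / √n
d = (3.291 + 1.126) / √148
d = 4.417 / 12.166
d ≈ 0.36

By Cohen's convention (0.2 small / 0.5 medium / 0.8 large): small effect.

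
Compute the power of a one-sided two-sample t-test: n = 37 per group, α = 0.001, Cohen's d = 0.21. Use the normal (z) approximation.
Power ≈ 0.01

Power calculation (two-sample t-test, normal approximation):
z_β = d · √(n/2) - z_α
z_β = 0.21 · √(37/2) - 3.090
z_β = 0.21 · 4.301 - 3.090
z_β = -2.187

Power = Φ(z_β) = Φ(-2.187) ≈ 0.014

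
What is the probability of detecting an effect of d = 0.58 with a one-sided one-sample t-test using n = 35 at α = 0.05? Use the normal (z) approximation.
Power ≈ 0.96

Power calculation (one-sample t-test, normal approximation):
z_β = d · √n - z_α
z_β = 0.58 · √35 - 1.645
z_β = 0.58 · 5.916 - 1.645
z_β = 1.786

Power = Φ(z_β) = Φ(1.786) ≈ 0.963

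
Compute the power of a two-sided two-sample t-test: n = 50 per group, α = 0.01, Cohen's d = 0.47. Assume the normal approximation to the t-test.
Power ≈ 0.41

Power calculation (two-sample t-test, normal approximation):
z_β = d · √(n/2) - z_{α/2}
z_β = 0.47 · √(50/2) - 2.576
z_β = 0.47 · 5.000 - 2.576
z_β = -0.226

Power = Φ(z_β) = Φ(-0.226) ≈ 0.411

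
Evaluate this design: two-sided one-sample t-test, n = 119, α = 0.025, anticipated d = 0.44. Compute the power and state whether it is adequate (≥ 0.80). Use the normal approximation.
Power ≈ 0.99; the study is adequately powered (power ≥ 0.80)

Power calculation (one-sample t-test, normal approximation):
z_β = d · √n - z_{α/2}
z_β = 0.44 · √119 - 2.241
z_β = 0.44 · 10.909 - 2.241
z_β = 2.558

Power = Φ(z_β) = Φ(2.558) ≈ 0.995

Effect size d = 0.44 is small by Cohen's convention (0.2/0.5/0.8).

Threshold: power ≥ 0.80 is conventionally adequate.
Power ≈ 0.99 → the study is adequately powered (power ≥ 0.80).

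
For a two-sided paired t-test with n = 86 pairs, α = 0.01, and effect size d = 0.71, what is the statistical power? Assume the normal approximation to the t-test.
Power ≈ 1.00

Power calculation (paired t-test, normal approximation):
z_β = d · √n - z_{α/2}
z_β = 0.71 · √86 - 2.576
z_β = 0.71 · 9.274 - 2.576
z_β = 4.008

Power = Φ(z_β) = Φ(4.008) ≈ 1.000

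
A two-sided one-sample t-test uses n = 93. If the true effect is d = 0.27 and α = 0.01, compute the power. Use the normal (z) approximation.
Power ≈ 0.51

Power calculation (one-sample t-test, normal approximation):
z_β = d · √n - z_{α/2}
z_β = 0.27 · √93 - 2.576
z_β = 0.27 · 9.644 - 2.576
z_β = 0.028

Power = Φ(z_β) = Φ(0.028) ≈ 0.511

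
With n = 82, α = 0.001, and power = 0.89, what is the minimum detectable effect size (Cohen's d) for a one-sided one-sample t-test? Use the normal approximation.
d ≈ 0.48

Minimum detectable effect (one-sample t-test, normal approximation):
d = (z_α + z_β) / √n
d = (3.090 + 1.227) / √82
d = 4.317 / 9.055
d ≈ 0.48

By Cohen's convention (0.2 small / 0.5 medium / 0.8 large): small effect.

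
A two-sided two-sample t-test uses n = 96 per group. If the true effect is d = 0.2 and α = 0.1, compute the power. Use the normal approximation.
Power ≈ 0.40

Power calculation (two-sample t-test, normal approximation):
z_β = d · √(n/2) - z_{α/2}
z_β = 0.2 · √(96/2) - 1.645
z_β = 0.2 · 6.928 - 1.645
z_β = -0.259

Power = Φ(z_β) = Φ(-0.259) ≈ 0.398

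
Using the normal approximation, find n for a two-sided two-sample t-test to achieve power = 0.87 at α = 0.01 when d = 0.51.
n = 106 per group

Sample size formula (two-sample t-test, normal approximation):
n = 2 · ((z_{α/2} + z_β) / d)²

z_{α/2} = 2.576 (for α = 0.01, two-sided)
z_β = 1.126 (for power = 0.87)
d = 0.51

n = 2 · ((2.576 + 1.126) / 0.51)²
n = 2 · (7.259)²
n ≈ 105.39
Round up to the next whole number: n = 106 per group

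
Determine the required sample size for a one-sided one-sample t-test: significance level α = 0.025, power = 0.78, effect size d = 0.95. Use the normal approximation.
n = 9

Sample size formula (one-sample t-test, normal approximation):
n = ((z_α + z_β) / d)²

z_α = 1.960 (for α = 0.025, one-sided)
z_β = 0.772 (for power = 0.78)
d = 0.95

n = ((1.960 + 0.772) / 0.95)²
n = (2.876)²
n ≈ 8.27
Round up to the next whole number: n = 9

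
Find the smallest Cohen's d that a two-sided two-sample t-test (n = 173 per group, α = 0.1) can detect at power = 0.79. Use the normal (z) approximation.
d ≈ 0.26

Minimum detectable effect (two-sample t-test, normal approximation):
d = (z_{α/2} + z_β) / √(n/2)
d = (1.645 + 0.806) / √(173/2)
d = 2.451 / 9.301
d ≈ 0.26

By Cohen's convention (0.2 small / 0.5 medium / 0.8 large): small effect.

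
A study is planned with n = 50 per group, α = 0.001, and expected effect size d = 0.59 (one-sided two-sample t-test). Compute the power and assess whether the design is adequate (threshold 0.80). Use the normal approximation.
Power ≈ 0.44; the study is underpowered (power < 0.80)

Power calculation (two-sample t-test, normal approximation):
z_β = d · √(n/2) - z_α
z_β = 0.59 · √(50/2) - 3.090
z_β = 0.59 · 5.000 - 3.090
z_β = -0.140

Power = Φ(z_β) = Φ(-0.140) ≈ 0.444

Effect size d = 0.59 is medium by Cohen's convention (0.2/0.5/0.8).

Threshold: power ≥ 0.80 is conventionally adequate.
Power ≈ 0.44 → the study is underpowered (power < 0.80).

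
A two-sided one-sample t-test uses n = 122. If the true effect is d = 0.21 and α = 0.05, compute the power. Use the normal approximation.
Power ≈ 0.64

Power calculation (one-sample t-test, normal approximation):
z_β = d · √n - z_{α/2}
z_β = 0.21 · √122 - 1.960
z_β = 0.21 · 11.045 - 1.960
z_β = 0.360

Power = Φ(z_β) = Φ(0.360) ≈ 0.640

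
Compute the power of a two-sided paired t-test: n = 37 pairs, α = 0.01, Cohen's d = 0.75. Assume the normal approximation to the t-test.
Power ≈ 0.98

Power calculation (paired t-test, normal approximation):
z_β = d · √n - z_{α/2}
z_β = 0.75 · √37 - 2.576
z_β = 0.75 · 6.083 - 2.576
z_β = 1.986

Power = Φ(z_β) = Φ(1.986) ≈ 0.976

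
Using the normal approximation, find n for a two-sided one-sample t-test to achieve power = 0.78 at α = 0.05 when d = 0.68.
n = 17

Sample size formula (one-sample t-test, normal approximation):
n = ((z_{α/2} + z_β) / d)²

z_{α/2} = 1.960 (for α = 0.05, two-sided)
z_β = 0.772 (for power = 0.78)
d = 0.68

n = ((1.960 + 0.772) / 0.68)²
n = (4.018)²
n ≈ 16.14
Round up to the next whole number: n = 17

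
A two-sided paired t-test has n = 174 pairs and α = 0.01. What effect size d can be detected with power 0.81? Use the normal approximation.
d ≈ 0.26

Minimum detectable effect (paired t-test, normal approximation):
d = (z_{α/2} + z_β) / √n
d = (2.576 + 0.878) / √174
d = 3.454 / 13.191
d ≈ 0.26

By Cohen's convention (0.2 small / 0.5 medium / 0.8 large): small effect.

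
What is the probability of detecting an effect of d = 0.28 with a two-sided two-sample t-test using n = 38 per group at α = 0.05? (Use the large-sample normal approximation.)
Power ≈ 0.23

Power calculation (two-sample t-test, normal approximation):
z_β = d · √(n/2) - z_{α/2}
z_β = 0.28 · √(38/2) - 1.960
z_β = 0.28 · 4.359 - 1.960
z_β = -0.739

Power = Φ(z_β) = Φ(-0.739) ≈ 0.230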